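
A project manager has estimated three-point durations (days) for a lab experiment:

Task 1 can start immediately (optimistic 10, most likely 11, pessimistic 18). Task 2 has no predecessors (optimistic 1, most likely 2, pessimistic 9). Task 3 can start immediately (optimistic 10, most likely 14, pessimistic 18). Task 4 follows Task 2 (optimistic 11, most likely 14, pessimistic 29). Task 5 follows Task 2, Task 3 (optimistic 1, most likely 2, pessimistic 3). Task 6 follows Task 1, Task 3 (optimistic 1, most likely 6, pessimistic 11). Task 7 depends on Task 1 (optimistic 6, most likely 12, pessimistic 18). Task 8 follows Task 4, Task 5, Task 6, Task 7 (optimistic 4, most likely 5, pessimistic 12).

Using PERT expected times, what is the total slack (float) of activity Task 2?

te_Task 1 = (10 + 4·11 + 18)/6 = 72/6 = 12
te_Task 2 = (1 + 4·2 + 9)/6 = 18/6 = 3
te_Task 3 = (10 + 4·14 + 18)/6 = 84/6 = 14
te_Task 4 = (11 + 4·14 + 29)/6 = 96/6 = 16
te_Task 5 = (1 + 4·2 + 3)/6 = 12/6 = 2
te_Task 6 = (1 + 4·6 + 11)/6 = 36/6 = 6
te_Task 7 = (6 + 4·12 + 18)/6 = 72/6 = 12
te_Task 8 = (4 + 4·5 + 12)/6 = 36/6 = 6

Forward pass:
ES_Task 1 = 0; EF_Task 1 = 12
ES_Task 2 = 0; EF_Task 2 = 3
ES_Task 3 = 0; EF_Task 3 = 14
ES_Task 4 = 3; EF_Task 4 = 3+16 = 19
ES_Task 5 = max(EF_Task 2=3, EF_Task 3=14) = 14; EF_Task 5 = 14+2 = 16
ES_Task 6 = max(EF_Task 1=12, EF_Task 3=14) = 14; EF_Task 6 = 14+6 = 20
ES_Task 7 = 12; EF_Task 7 = 12+12 = 24
ES_Task 8 = max(EF_Task 4=19, EF_Task 5=16, EF_Task 6=20, EF_Task 7=24) = 24; EF_Task 8 = 24+6 = 30
Expected project duration μ = 30 days. Critical path: Task 1 → Task 7 → Task 8.

Backward pass:
LF_Task 8 = 30; LS_Task 8 = 30−6 = 24
LF_Task 7 = LS_Task 8 = 24; LS_Task 7 = 24−12 = 12
LF_Task 6 = LS_Task 8 = 24; LS_Task 6 = 24−6 = 18
LF_Task 5 = LS_Task 8 = 24; LS_Task 5 = 24−2 = 22
LF_Task 4 = LS_Task 8 = 24; LS_Task 4 = 24−16 = 8
LF_Task 3 = min(LS_Task 5=22, LS_Task 6=18) = 18; LS_Task 3 = 18−14 = 4
LF_Task 2 = min(LS_Task 4=8, LS_Task 5=22) = 8; LS_Task 2 = 8−3 = 5
LF_Task 1 = min(LS_Task 6=18, LS_Task 7=12) = 12; LS_Task 1 = 12−12 = 0
Slack_Task 2 = LS_Task 2 − ES_Task 2 = 5 − 0 = 5

5 days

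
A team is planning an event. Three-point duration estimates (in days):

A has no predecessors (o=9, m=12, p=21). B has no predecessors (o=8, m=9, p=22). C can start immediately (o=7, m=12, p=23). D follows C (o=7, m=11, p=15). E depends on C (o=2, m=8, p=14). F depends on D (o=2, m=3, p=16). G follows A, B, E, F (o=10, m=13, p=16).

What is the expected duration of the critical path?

te_A = (9 + 4·12 + 21)/6 = 78/6 = 13
te_B = (8 + 4·9 + 22)/6 = 66/6 = 11
te_C = (7 + 4·12 + 23)/6 = 78/6 = 13
te_D = (7 + 4·11 + 15)/6 = 66/6 = 11
te_E = (2 + 4·8 + 14)/6 = 48/6 = 8
te_F = (2 + 4·3 + 16)/6 = 30/6 = 5
te_G = (10 + 4·13 + 16)/6 = 78/6 = 13

Forward pass:
ES_A = 0; EF_A = 13
ES_B = 0; EF_B = 11
ES_C = 0; EF_C = 13
ES_D = 13; EF_D = 13+11 = 24
ES_E = 13; EF_E = 13+8 = 21
ES_F = 24; EF_F = 24+5 = 29
ES_G = max(EF_A=13, EF_B=11, EF_E=21, EF_F=29) = 29; EF_G = 29+13 = 42
Expected project duration μ = 42 days. Critical path: C → D → F → G.

42 days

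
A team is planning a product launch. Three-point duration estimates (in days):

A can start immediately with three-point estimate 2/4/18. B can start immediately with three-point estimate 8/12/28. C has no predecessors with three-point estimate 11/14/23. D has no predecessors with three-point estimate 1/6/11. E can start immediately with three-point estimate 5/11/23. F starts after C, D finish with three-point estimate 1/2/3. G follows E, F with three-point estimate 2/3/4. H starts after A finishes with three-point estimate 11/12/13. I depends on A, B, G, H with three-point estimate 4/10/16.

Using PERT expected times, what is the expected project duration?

30 days

te_A = (2 + 4·4 + 18)/6 = 36/6 = 6
te_B = (8 + 4·12 + 28)/6 = 84/6 = 14
te_C = (11 + 4·14 + 23)/6 = 90/6 = 15
te_D = (1 + 4·6 + 11)/6 = 36/6 = 6
te_E = (5 + 4·11 + 23)/6 = 72/6 = 12
te_F = (1 + 4·2 + 3)/6 = 12/6 = 2
te_G = (2 + 4·3 + 4)/6 = 18/6 = 3
te_H = (11 + 4·12 + 13)/6 = 72/6 = 12
te_I = (4 + 4·10 + 16)/6 = 60/6 = 10

Forward pass:
ES_A = 0; EF_A = 6
ES_B = 0; EF_B = 14
ES_C = 0; EF_C = 15
ES_D = 0; EF_D = 6
ES_E = 0; EF_E = 12
ES_F = max(EF_C=15, EF_D=6) = 15; EF_F = 15+2 = 17
ES_G = max(EF_E=12, EF_F=17) = 17; EF_G = 17+3 = 20
ES_H = 6; EF_H = 6+12 = 18
ES_I = max(EF_A=6, EF_B=14, EF_G=20, EF_H=18) = 20; EF_I = 20+10 = 30
Expected project duration μ = 30 days. Critical path: C → F → G → I.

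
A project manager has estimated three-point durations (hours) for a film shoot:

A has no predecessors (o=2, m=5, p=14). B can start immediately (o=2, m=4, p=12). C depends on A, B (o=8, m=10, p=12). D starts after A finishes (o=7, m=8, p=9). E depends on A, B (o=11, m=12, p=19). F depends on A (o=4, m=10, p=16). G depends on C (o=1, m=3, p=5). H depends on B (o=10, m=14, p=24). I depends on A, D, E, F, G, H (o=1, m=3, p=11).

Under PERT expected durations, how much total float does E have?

1 hours

te_A = (2 + 4·5 + 14)/6 = 36/6 = 6
te_B = (2 + 4·4 + 12)/6 = 30/6 = 5
te_C = (8 + 4·10 + 12)/6 = 60/6 = 10
te_D = (7 + 4·8 + 9)/6 = 48/6 = 8
te_E = (11 + 4·12 + 19)/6 = 78/6 = 13
te_F = (4 + 4·10 + 16)/6 = 60/6 = 10
te_G = (1 + 4·3 + 5)/6 = 18/6 = 3
te_H = (10 + 4·14 + 24)/6 = 90/6 = 15
te_I = (1 + 4·3 + 11)/6 = 24/6 = 4

Forward pass:
ES_A = 0; EF_A = 6
ES_B = 0; EF_B = 5
ES_C = max(EF_A=6, EF_B=5) = 6; EF_C = 6+10 = 16
ES_D = 6; EF_D = 6+8 = 14
ES_E = max(EF_A=6, EF_B=5) = 6; EF_E = 6+13 = 19
ES_F = 6; EF_F = 6+10 = 16
ES_G = 16; EF_G = 16+3 = 19
ES_H = 5; EF_H = 5+15 = 20
ES_I = max(EF_A=6, EF_D=14, EF_E=19, EF_F=16, EF_G=19, EF_H=20) = 20; EF_I = 20+4 = 24
Expected project duration μ = 24 hours. Critical path: B → H → I.

Backward pass:
LF_I = 24; LS_I = 24−4 = 20
LF_H = LS_I = 20; LS_H = 20−15 = 5
LF_G = LS_I = 20; LS_G = 20−3 = 17
LF_F = LS_I = 20; LS_F = 20−10 = 10
LF_E = LS_I = 20; LS_E = 20−13 = 7
LF_D = LS_I = 20; LS_D = 20−8 = 12
LF_C = LS_G = 17; LS_C = 17−10 = 7
LF_B = min(LS_C=7, LS_E=7, LS_H=5) = 5; LS_B = 5−5 = 0
LF_A = min(LS_C=7, LS_D=12, LS_E=7, LS_F=10, LS_I=20) = 7; LS_A = 7−6 = 1
Slack_E = LS_E − ES_E = 7 − 6 = 1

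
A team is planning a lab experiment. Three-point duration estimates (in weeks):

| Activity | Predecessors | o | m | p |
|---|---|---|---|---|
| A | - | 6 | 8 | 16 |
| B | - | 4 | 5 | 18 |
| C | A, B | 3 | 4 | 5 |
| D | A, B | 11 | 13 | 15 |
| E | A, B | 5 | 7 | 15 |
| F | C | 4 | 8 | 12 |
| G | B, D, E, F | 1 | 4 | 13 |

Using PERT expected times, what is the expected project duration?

te_A = (6 + 4·8 + 16)/6 = 54/6 = 9
te_B = (4 + 4·5 + 18)/6 = 42/6 = 7
te_C = (3 + 4·4 + 5)/6 = 24/6 = 4
te_D = (11 + 4·13 + 15)/6 = 78/6 = 13
te_E = (5 + 4·7 + 15)/6 = 48/6 = 8
te_F = (4 + 4·8 + 12)/6 = 48/6 = 8
te_G = (1 + 4·4 + 13)/6 = 30/6 = 5

Forward pass:
ES_A = 0; EF_A = 9
ES_B = 0; EF_B = 7
ES_C = max(EF_A=9, EF_B=7) = 9; EF_C = 9+4 = 13
ES_D = max(EF_A=9, EF_B=7) = 9; EF_D = 9+13 = 22
ES_E = max(EF_A=9, EF_B=7) = 9; EF_E = 9+8 = 17
ES_F = 13; EF_F = 13+8 = 21
ES_G = max(EF_B=7, EF_D=22, EF_E=17, EF_F=21) = 22; EF_G = 22+5 = 27
Expected project duration μ = 27 weeks. Critical path: A → D → G.

27 weeks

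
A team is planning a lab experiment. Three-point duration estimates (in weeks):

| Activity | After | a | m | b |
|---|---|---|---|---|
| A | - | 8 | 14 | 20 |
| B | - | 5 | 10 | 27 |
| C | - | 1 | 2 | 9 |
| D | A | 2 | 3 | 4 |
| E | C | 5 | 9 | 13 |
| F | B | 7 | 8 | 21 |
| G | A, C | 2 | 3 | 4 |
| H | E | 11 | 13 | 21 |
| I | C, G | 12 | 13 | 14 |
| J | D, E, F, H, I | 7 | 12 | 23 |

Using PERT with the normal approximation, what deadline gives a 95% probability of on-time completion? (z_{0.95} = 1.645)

48.5 weeks

te_A = (8 + 4·14 + 20)/6 = 84/6 = 14; σ²_A = ((20−8)/6)² = 4.000
te_B = (5 + 4·10 + 27)/6 = 72/6 = 12; σ²_B = ((27−5)/6)² = 13.444
te_C = (1 + 4·2 + 9)/6 = 18/6 = 3; σ²_C = ((9−1)/6)² = 1.778
te_D = (2 + 4·3 + 4)/6 = 18/6 = 3; σ²_D = ((4−2)/6)² = 0.111
te_E = (5 + 4·9 + 13)/6 = 54/6 = 9; σ²_E = ((13−5)/6)² = 1.778
te_F = (7 + 4·8 + 21)/6 = 60/6 = 10; σ²_F = ((21−7)/6)² = 5.444
te_G = (2 + 4·3 + 4)/6 = 18/6 = 3; σ²_G = ((4−2)/6)² = 0.111
te_H = (11 + 4·13 + 21)/6 = 84/6 = 14; σ²_H = ((21−11)/6)² = 2.778
te_I = (12 + 4·13 + 14)/6 = 78/6 = 13; σ²_I = ((14−12)/6)² = 0.111
te_J = (7 + 4·12 + 23)/6 = 78/6 = 13; σ²_J = ((23−7)/6)² = 7.111

Forward pass:
ES_A = 0; EF_A = 14
ES_B = 0; EF_B = 12
ES_C = 0; EF_C = 3
ES_D = 14; EF_D = 14+3 = 17
ES_E = 3; EF_E = 3+9 = 12
ES_F = 12; EF_F = 12+10 = 22
ES_G = max(EF_A=14, EF_C=3) = 14; EF_G = 14+3 = 17
ES_H = 12; EF_H = 12+14 = 26
ES_I = max(EF_C=3, EF_G=17) = 17; EF_I = 17+13 = 30
ES_J = max(EF_D=17, EF_E=12, EF_F=22, EF_H=26, EF_I=30) = 30; EF_J = 30+13 = 43
Expected project duration μ = 43 weeks. Critical path: A → G → I → J.

Variance along critical path = 4.000 + 0.111 + 0.111 + 7.111 = 11.333; σ = 3.367 weeks.
D = μ + z·σ = 43 + 1.645·3.367 = 48.5 weeks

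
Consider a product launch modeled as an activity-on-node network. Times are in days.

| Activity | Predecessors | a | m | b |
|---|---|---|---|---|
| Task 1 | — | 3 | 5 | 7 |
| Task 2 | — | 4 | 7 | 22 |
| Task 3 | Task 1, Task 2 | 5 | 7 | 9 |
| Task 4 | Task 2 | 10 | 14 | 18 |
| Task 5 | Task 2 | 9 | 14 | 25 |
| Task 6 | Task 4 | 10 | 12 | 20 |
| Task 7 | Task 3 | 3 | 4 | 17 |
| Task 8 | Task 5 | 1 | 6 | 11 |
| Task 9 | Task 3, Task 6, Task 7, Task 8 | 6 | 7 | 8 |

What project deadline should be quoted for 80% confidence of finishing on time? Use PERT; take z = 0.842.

te_Task 1 = (3 + 4·5 + 7)/6 = 30/6 = 5; σ²_Task 1 = ((7−3)/6)² = 0.444
te_Task 2 = (4 + 4·7 + 22)/6 = 54/6 = 9; σ²_Task 2 = ((22−4)/6)² = 9.000
te_Task 3 = (5 + 4·7 + 9)/6 = 42/6 = 7; σ²_Task 3 = ((9−5)/6)² = 0.444
te_Task 4 = (10 + 4·14 + 18)/6 = 84/6 = 14; σ²_Task 4 = ((18−10)/6)² = 1.778
te_Task 5 = (9 + 4·14 + 25)/6 = 90/6 = 15; σ²_Task 5 = ((25−9)/6)² = 7.111
te_Task 6 = (10 + 4·12 + 20)/6 = 78/6 = 13; σ²_Task 6 = ((20−10)/6)² = 2.778
te_Task 7 = (3 + 4·4 + 17)/6 = 36/6 = 6; σ²_Task 7 = ((17−3)/6)² = 5.444
te_Task 8 = (1 + 4·6 + 11)/6 = 36/6 = 6; σ²_Task 8 = ((11−1)/6)² = 2.778
te_Task 9 = (6 + 4·7 + 8)/6 = 42/6 = 7; σ²_Task 9 = ((8−6)/6)² = 0.111

Forward pass:
ES_Task 1 = 0; EF_Task 1 = 5
ES_Task 2 = 0; EF_Task 2 = 9
ES_Task 3 = max(EF_Task 1=5, EF_Task 2=9) = 9; EF_Task 3 = 9+7 = 16
ES_Task 4 = 9; EF_Task 4 = 9+14 = 23
ES_Task 5 = 9; EF_Task 5 = 9+15 = 24
ES_Task 6 = 23; EF_Task 6 = 23+13 = 36
ES_Task 7 = 16; EF_Task 7 = 16+6 = 22
ES_Task 8 = 24; EF_Task 8 = 24+6 = 30
ES_Task 9 = max(EF_Task 3=16, EF_Task 6=36, EF_Task 7=22, EF_Task 8=30) = 36; EF_Task 9 = 36+7 = 43
Expected project duration μ = 43 days. Critical path: Task 2 → Task 4 → Task 6 → Task 9.

Variance along critical path = 9.000 + 1.778 + 2.778 + 0.111 = 13.667; σ = 3.697 days.
D = μ + z·σ = 43 + 0.842·3.697 = 46.1 days

46.1 days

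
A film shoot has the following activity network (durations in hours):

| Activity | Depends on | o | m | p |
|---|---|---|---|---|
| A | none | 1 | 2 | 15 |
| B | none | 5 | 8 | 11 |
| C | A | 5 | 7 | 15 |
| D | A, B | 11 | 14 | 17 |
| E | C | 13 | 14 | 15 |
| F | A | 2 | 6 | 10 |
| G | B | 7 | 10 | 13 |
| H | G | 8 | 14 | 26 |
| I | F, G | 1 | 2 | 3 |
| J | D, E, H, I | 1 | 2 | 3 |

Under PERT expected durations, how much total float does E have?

7 hours

te_A = (1 + 4·2 + 15)/6 = 24/6 = 4
te_B = (5 + 4·8 + 11)/6 = 48/6 = 8
te_C = (5 + 4·7 + 15)/6 = 48/6 = 8
te_D = (11 + 4·14 + 17)/6 = 84/6 = 14
te_E = (13 + 4·14 + 15)/6 = 84/6 = 14
te_F = (2 + 4·6 + 10)/6 = 36/6 = 6
te_G = (7 + 4·10 + 13)/6 = 60/6 = 10
te_H = (8 + 4·14 + 26)/6 = 90/6 = 15
te_I = (1 + 4·2 + 3)/6 = 12/6 = 2
te_J = (1 + 4·2 + 3)/6 = 12/6 = 2

Forward pass:
ES_A = 0; EF_A = 4
ES_B = 0; EF_B = 8
ES_C = 4; EF_C = 4+8 = 12
ES_D = max(EF_A=4, EF_B=8) = 8; EF_D = 8+14 = 22
ES_E = 12; EF_E = 12+14 = 26
ES_F = 4; EF_F = 4+6 = 10
ES_G = 8; EF_G = 8+10 = 18
ES_H = 18; EF_H = 18+15 = 33
ES_I = max(EF_F=10, EF_G=18) = 18; EF_I = 18+2 = 20
ES_J = max(EF_D=22, EF_E=26, EF_H=33, EF_I=20) = 33; EF_J = 33+2 = 35
Expected project duration μ = 35 hours. Critical path: B → G → H → J.

Backward pass:
LF_J = 35; LS_J = 35−2 = 33
LF_I = LS_J = 33; LS_I = 33−2 = 31
LF_H = LS_J = 33; LS_H = 33−15 = 18
LF_G = min(LS_H=18, LS_I=31) = 18; LS_G = 18−10 = 8
LF_F = LS_I = 31; LS_F = 31−6 = 25
LF_E = LS_J = 33; LS_E = 33−14 = 19
LF_D = LS_J = 33; LS_D = 33−14 = 19
LF_C = LS_E = 19; LS_C = 19−8 = 11
LF_B = min(LS_D=19, LS_G=8) = 8; LS_B = 8−8 = 0
LF_A = min(LS_C=11, LS_D=19, LS_F=25) = 11; LS_A = 11−4 = 7
Slack_E = LS_E − ES_E = 19 − 12 = 7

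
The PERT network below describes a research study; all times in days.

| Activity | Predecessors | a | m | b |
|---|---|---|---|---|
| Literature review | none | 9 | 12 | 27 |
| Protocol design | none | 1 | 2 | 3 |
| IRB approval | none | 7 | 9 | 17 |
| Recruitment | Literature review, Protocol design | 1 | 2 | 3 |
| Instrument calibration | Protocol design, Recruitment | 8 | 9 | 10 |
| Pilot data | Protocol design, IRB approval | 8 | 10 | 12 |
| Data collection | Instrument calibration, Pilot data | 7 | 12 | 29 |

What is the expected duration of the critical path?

39 days

te_Literature review = (9 + 4·12 + 27)/6 = 84/6 = 14
te_Protocol design = (1 + 4·2 + 3)/6 = 12/6 = 2
te_IRB approval = (7 + 4·9 + 17)/6 = 60/6 = 10
te_Recruitment = (1 + 4·2 + 3)/6 = 12/6 = 2
te_Instrument calibration = (8 + 4·9 + 10)/6 = 54/6 = 9
te_Pilot data = (8 + 4·10 + 12)/6 = 60/6 = 10
te_Data collection = (7 + 4·12 + 29)/6 = 84/6 = 14

Forward pass:
ES_Literature review = 0; EF_Literature review = 14
ES_Protocol design = 0; EF_Protocol design = 2
ES_IRB approval = 0; EF_IRB approval = 10
ES_Recruitment = max(EF_Literature review=14, EF_Protocol design=2) = 14; EF_Recruitment = 14+2 = 16
ES_Instrument calibration = max(EF_Protocol design=2, EF_Recruitment=16) = 16; EF_Instrument calibration = 16+9 = 25
ES_Pilot data = max(EF_Protocol design=2, EF_IRB approval=10) = 10; EF_Pilot data = 10+10 = 20
ES_Data collection = max(EF_Instrument calibration=25, EF_Pilot data=20) = 25; EF_Data collection = 25+14 = 39
Expected project duration μ = 39 days. Critical path: Literature review → Recruitment → Instrument calibration → Data collection.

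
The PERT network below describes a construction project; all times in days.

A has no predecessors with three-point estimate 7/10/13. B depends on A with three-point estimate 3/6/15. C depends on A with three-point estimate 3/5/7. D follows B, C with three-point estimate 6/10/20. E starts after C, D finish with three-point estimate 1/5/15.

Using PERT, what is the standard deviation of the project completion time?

te_A = (7 + 4·10 + 13)/6 = 60/6 = 10; σ²_A = ((13−7)/6)² = 1.000
te_B = (3 + 4·6 + 15)/6 = 42/6 = 7; σ²_B = ((15−3)/6)² = 4.000
te_C = (3 + 4·5 + 7)/6 = 30/6 = 5; σ²_C = ((7−3)/6)² = 0.444
te_D = (6 + 4·10 + 20)/6 = 66/6 = 11; σ²_D = ((20−6)/6)² = 5.444
te_E = (1 + 4·5 + 15)/6 = 36/6 = 6; σ²_E = ((15−1)/6)² = 5.444

Forward pass:
ES_A = 0; EF_A = 10
ES_B = 10; EF_B = 10+7 = 17
ES_C = 10; EF_C = 10+5 = 15
ES_D = max(EF_B=17, EF_C=15) = 17; EF_D = 17+11 = 28
ES_E = max(EF_C=15, EF_D=28) = 28; EF_E = 28+6 = 34
Expected project duration μ = 34 days. Critical path: A → B → D → E.

Variance along critical path = 1.000 + 4.000 + 5.444 + 5.444 = 15.889
σ = √15.889 = 3.986 days

3.99 days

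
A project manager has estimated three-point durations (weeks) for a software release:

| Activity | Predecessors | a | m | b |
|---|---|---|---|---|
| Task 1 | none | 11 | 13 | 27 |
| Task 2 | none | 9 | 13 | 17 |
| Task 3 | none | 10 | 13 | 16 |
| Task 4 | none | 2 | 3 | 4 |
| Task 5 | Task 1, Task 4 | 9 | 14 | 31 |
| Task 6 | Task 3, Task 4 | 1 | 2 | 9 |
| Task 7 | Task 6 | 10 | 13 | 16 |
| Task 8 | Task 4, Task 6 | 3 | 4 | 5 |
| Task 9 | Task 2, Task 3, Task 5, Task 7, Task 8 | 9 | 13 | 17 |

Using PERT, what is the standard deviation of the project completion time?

4.73 weeks

te_Task 1 = (11 + 4·13 + 27)/6 = 90/6 = 15; σ²_Task 1 = ((27−11)/6)² = 7.111
te_Task 2 = (9 + 4·13 + 17)/6 = 78/6 = 13; σ²_Task 2 = ((17−9)/6)² = 1.778
te_Task 3 = (10 + 4·13 + 16)/6 = 78/6 = 13; σ²_Task 3 = ((16−10)/6)² = 1.000
te_Task 4 = (2 + 4·3 + 4)/6 = 18/6 = 3; σ²_Task 4 = ((4−2)/6)² = 0.111
te_Task 5 = (9 + 4·14 + 31)/6 = 96/6 = 16; σ²_Task 5 = ((31−9)/6)² = 13.444
te_Task 6 = (1 + 4·2 + 9)/6 = 18/6 = 3; σ²_Task 6 = ((9−1)/6)² = 1.778
te_Task 7 = (10 + 4·13 + 16)/6 = 78/6 = 13; σ²_Task 7 = ((16−10)/6)² = 1.000
te_Task 8 = (3 + 4·4 + 5)/6 = 24/6 = 4; σ²_Task 8 = ((5−3)/6)² = 0.111
te_Task 9 = (9 + 4·13 + 17)/6 = 78/6 = 13; σ²_Task 9 = ((17−9)/6)² = 1.778

Forward pass:
ES_Task 1 = 0; EF_Task 1 = 15
ES_Task 2 = 0; EF_Task 2 = 13
ES_Task 3 = 0; EF_Task 3 = 13
ES_Task 4 = 0; EF_Task 4 = 3
ES_Task 5 = max(EF_Task 1=15, EF_Task 4=3) = 15; EF_Task 5 = 15+16 = 31
ES_Task 6 = max(EF_Task 3=13, EF_Task 4=3) = 13; EF_Task 6 = 13+3 = 16
ES_Task 7 = 16; EF_Task 7 = 16+13 = 29
ES_Task 8 = max(EF_Task 4=3, EF_Task 6=16) = 16; EF_Task 8 = 16+4 = 20
ES_Task 9 = max(EF_Task 2=13, EF_Task 3=13, EF_Task 5=31, EF_Task 7=29, EF_Task 8=20) = 31; EF_Task 9 = 31+13 = 44
Expected project duration μ = 44 weeks. Critical path: Task 1 → Task 5 → Task 9.

Variance along critical path = 7.111 + 13.444 + 1.778 = 22.333
σ = √22.333 = 4.726 weeks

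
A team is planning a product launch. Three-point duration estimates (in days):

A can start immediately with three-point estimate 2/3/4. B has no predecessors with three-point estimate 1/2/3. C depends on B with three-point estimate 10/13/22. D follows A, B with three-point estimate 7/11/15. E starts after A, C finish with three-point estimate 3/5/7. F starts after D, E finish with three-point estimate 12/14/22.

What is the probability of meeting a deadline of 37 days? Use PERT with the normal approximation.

te_A = (2 + 4·3 + 4)/6 = 18/6 = 3; σ²_A = ((4−2)/6)² = 0.111
te_B = (1 + 4·2 + 3)/6 = 12/6 = 2; σ²_B = ((3−1)/6)² = 0.111
te_C = (10 + 4·13 + 22)/6 = 84/6 = 14; σ²_C = ((22−10)/6)² = 4.000
te_D = (7 + 4·11 + 15)/6 = 66/6 = 11; σ²_D = ((15−7)/6)² = 1.778
te_E = (3 + 4·5 + 7)/6 = 30/6 = 5; σ²_E = ((7−3)/6)² = 0.444
te_F = (12 + 4·14 + 22)/6 = 90/6 = 15; σ²_F = ((22−12)/6)² = 2.778

Forward pass:
ES_A = 0; EF_A = 3
ES_B = 0; EF_B = 2
ES_C = 2; EF_C = 2+14 = 16
ES_D = max(EF_A=3, EF_B=2) = 3; EF_D = 3+11 = 14
ES_E = max(EF_A=3, EF_C=16) = 16; EF_E = 16+5 = 21
ES_F = max(EF_D=14, EF_E=21) = 21; EF_F = 21+15 = 36
Expected project duration μ = 36 days. Critical path: B → C → E → F.

Variance along critical path = 0.111 + 4.000 + 0.444 + 2.778 = 7.333; σ = √7.333 = 2.708 days.
Z = (37 − 36) / 2.708 = 0.369
P(T ≤ 37) = Φ(0.369) ≈ 0.644

0.644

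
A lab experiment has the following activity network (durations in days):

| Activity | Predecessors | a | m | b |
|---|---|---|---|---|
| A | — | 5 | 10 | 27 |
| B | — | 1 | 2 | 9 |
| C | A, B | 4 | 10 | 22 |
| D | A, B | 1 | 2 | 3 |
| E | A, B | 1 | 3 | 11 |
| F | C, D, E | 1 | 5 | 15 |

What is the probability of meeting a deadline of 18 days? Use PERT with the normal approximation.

0.019

te_A = (5 + 4·10 + 27)/6 = 72/6 = 12; σ²_A = ((27−5)/6)² = 13.444
te_B = (1 + 4·2 + 9)/6 = 18/6 = 3; σ²_B = ((9−1)/6)² = 1.778
te_C = (4 + 4·10 + 22)/6 = 66/6 = 11; σ²_C = ((22−4)/6)² = 9.000
te_D = (1 + 4·2 + 3)/6 = 12/6 = 2; σ²_D = ((3−1)/6)² = 0.111
te_E = (1 + 4·3 + 11)/6 = 24/6 = 4; σ²_E = ((11−1)/6)² = 2.778
te_F = (1 + 4·5 + 15)/6 = 36/6 = 6; σ²_F = ((15−1)/6)² = 5.444

Forward pass:
ES_A = 0; EF_A = 12
ES_B = 0; EF_B = 3
ES_C = max(EF_A=12, EF_B=3) = 12; EF_C = 12+11 = 23
ES_D = max(EF_A=12, EF_B=3) = 12; EF_D = 12+2 = 14
ES_E = max(EF_A=12, EF_B=3) = 12; EF_E = 12+4 = 16
ES_F = max(EF_C=23, EF_D=14, EF_E=16) = 23; EF_F = 23+6 = 29
Expected project duration μ = 29 days. Critical path: A → C → F.

Variance along critical path = 13.444 + 9.000 + 5.444 = 27.889; σ = √27.889 = 5.281 days.
Z = (18 − 29) / 5.281 = -2.083
P(T ≤ 18) = Φ(-2.083) ≈ 0.019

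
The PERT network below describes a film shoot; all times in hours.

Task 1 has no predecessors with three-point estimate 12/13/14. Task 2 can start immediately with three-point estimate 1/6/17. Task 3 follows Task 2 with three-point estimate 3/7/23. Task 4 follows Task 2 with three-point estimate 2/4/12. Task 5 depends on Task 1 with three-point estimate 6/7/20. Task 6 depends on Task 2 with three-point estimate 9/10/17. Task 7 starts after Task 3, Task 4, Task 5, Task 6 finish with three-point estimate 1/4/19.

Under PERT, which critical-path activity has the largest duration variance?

Task 7

te_Task 1 = (12 + 4·13 + 14)/6 = 78/6 = 13; σ²_Task 1 = ((14−12)/6)² = 0.111
te_Task 2 = (1 + 4·6 + 17)/6 = 42/6 = 7; σ²_Task 2 = ((17−1)/6)² = 7.111
te_Task 3 = (3 + 4·7 + 23)/6 = 54/6 = 9; σ²_Task 3 = ((23−3)/6)² = 11.111
te_Task 4 = (2 + 4·4 + 12)/6 = 30/6 = 5; σ²_Task 4 = ((12−2)/6)² = 2.778
te_Task 5 = (6 + 4·7 + 20)/6 = 54/6 = 9; σ²_Task 5 = ((20−6)/6)² = 5.444
te_Task 6 = (9 + 4·10 + 17)/6 = 66/6 = 11; σ²_Task 6 = ((17−9)/6)² = 1.778
te_Task 7 = (1 + 4·4 + 19)/6 = 36/6 = 6; σ²_Task 7 = ((19−1)/6)² = 9.000

Forward pass:
ES_Task 1 = 0; EF_Task 1 = 13
ES_Task 2 = 0; EF_Task 2 = 7
ES_Task 3 = 7; EF_Task 3 = 7+9 = 16
ES_Task 4 = 7; EF_Task 4 = 7+5 = 12
ES_Task 5 = 13; EF_Task 5 = 13+9 = 22
ES_Task 6 = 7; EF_Task 6 = 7+11 = 18
ES_Task 7 = max(EF_Task 3=16, EF_Task 4=12, EF_Task 5=22, EF_Task 6=18) = 22; EF_Task 7 = 22+6 = 28
Expected project duration μ = 28 hours. Critical path: Task 1 → Task 5 → Task 7.

Variances on critical path: σ²_Task 1=0.111, σ²_Task 5=5.444, σ²_Task 7=9.000.
Largest is σ²_Task 7 = 9.000.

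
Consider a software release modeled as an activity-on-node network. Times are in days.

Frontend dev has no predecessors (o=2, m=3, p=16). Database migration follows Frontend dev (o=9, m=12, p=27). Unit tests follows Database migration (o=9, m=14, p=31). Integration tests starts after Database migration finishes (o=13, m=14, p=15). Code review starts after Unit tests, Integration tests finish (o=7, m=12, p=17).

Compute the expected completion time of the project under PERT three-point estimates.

te_Frontend dev = (2 + 4·3 + 16)/6 = 30/6 = 5
te_Database migration = (9 + 4·12 + 27)/6 = 84/6 = 14
te_Unit tests = (9 + 4·14 + 31)/6 = 96/6 = 16
te_Integration tests = (13 + 4·14 + 15)/6 = 84/6 = 14
te_Code review = (7 + 4·12 + 17)/6 = 72/6 = 12

Forward pass:
ES_Frontend dev = 0; EF_Frontend dev = 5
ES_Database migration = 5; EF_Database migration = 5+14 = 19
ES_Unit tests = 19; EF_Unit tests = 19+16 = 35
ES_Integration tests = 19; EF_Integration tests = 19+14 = 33
ES_Code review = max(EF_Unit tests=35, EF_Integration tests=33) = 35; EF_Code review = 35+12 = 47
Expected project duration μ = 47 days. Critical path: Frontend dev → Database migration → Unit tests → Code review.

47 days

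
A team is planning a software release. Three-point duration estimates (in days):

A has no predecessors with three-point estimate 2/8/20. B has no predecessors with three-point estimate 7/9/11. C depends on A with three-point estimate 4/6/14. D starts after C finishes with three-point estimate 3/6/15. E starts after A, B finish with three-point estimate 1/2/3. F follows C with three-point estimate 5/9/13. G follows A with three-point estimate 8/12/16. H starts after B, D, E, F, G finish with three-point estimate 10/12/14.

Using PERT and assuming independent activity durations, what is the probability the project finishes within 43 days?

te_A = (2 + 4·8 + 20)/6 = 54/6 = 9; σ²_A = ((20−2)/6)² = 9.000
te_B = (7 + 4·9 + 11)/6 = 54/6 = 9; σ²_B = ((11−7)/6)² = 0.444
te_C = (4 + 4·6 + 14)/6 = 42/6 = 7; σ²_C = ((14−4)/6)² = 2.778
te_D = (3 + 4·6 + 15)/6 = 42/6 = 7; σ²_D = ((15−3)/6)² = 4.000
te_E = (1 + 4·2 + 3)/6 = 12/6 = 2; σ²_E = ((3−1)/6)² = 0.111
te_F = (5 + 4·9 + 13)/6 = 54/6 = 9; σ²_F = ((13−5)/6)² = 1.778
te_G = (8 + 4·12 + 16)/6 = 72/6 = 12; σ²_G = ((16−8)/6)² = 1.778
te_H = (10 + 4·12 + 14)/6 = 72/6 = 12; σ²_H = ((14−10)/6)² = 0.444

Forward pass:
ES_A = 0; EF_A = 9
ES_B = 0; EF_B = 9
ES_C = 9; EF_C = 9+7 = 16
ES_D = 16; EF_D = 16+7 = 23
ES_E = max(EF_A=9, EF_B=9) = 9; EF_E = 9+2 = 11
ES_F = 16; EF_F = 16+9 = 25
ES_G = 9; EF_G = 9+12 = 21
ES_H = max(EF_B=9, EF_D=23, EF_E=11, EF_F=25, EF_G=21) = 25; EF_H = 25+12 = 37
Expected project duration μ = 37 days. Critical path: A → C → F → H.

Variance along critical path = 9.000 + 2.778 + 1.778 + 0.444 = 14.000; σ = √14.000 = 3.742 days.
Z = (43 − 37) / 3.742 = 1.604
P(T ≤ 43) = Φ(1.604) ≈ 0.946

0.946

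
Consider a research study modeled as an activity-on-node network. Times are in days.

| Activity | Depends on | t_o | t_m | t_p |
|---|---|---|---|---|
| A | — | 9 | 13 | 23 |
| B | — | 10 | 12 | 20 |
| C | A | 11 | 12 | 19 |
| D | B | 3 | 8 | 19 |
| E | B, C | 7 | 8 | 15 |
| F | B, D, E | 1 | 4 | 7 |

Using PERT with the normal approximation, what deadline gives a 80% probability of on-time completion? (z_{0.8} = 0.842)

42.7 days

te_A = (9 + 4·13 + 23)/6 = 84/6 = 14; σ²_A = ((23−9)/6)² = 5.444
te_B = (10 + 4·12 + 20)/6 = 78/6 = 13; σ²_B = ((20−10)/6)² = 2.778
te_C = (11 + 4·12 + 19)/6 = 78/6 = 13; σ²_C = ((19−11)/6)² = 1.778
te_D = (3 + 4·8 + 19)/6 = 54/6 = 9; σ²_D = ((19−3)/6)² = 7.111
te_E = (7 + 4·8 + 15)/6 = 54/6 = 9; σ²_E = ((15−7)/6)² = 1.778
te_F = (1 + 4·4 + 7)/6 = 24/6 = 4; σ²_F = ((7−1)/6)² = 1.000

Forward pass:
ES_A = 0; EF_A = 14
ES_B = 0; EF_B = 13
ES_C = 14; EF_C = 14+13 = 27
ES_D = 13; EF_D = 13+9 = 22
ES_E = max(EF_B=13, EF_C=27) = 27; EF_E = 27+9 = 36
ES_F = max(EF_B=13, EF_D=22, EF_E=36) = 36; EF_F = 36+4 = 40
Expected project duration μ = 40 days. Critical path: A → C → E → F.

Variance along critical path = 5.444 + 1.778 + 1.778 + 1.000 = 10.000; σ = 3.162 days.
D = μ + z·σ = 40 + 0.842·3.162 = 42.7 days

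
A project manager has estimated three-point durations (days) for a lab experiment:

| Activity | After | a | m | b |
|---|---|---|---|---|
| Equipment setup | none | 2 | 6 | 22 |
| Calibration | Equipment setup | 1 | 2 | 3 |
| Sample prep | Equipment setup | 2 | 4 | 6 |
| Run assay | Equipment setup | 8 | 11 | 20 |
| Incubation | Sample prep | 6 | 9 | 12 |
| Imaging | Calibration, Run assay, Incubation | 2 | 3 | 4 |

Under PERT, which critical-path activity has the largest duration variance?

Equipment setup

te_Equipment setup = (2 + 4·6 + 22)/6 = 48/6 = 8; σ²_Equipment setup = ((22−2)/6)² = 11.111
te_Calibration = (1 + 4·2 + 3)/6 = 12/6 = 2; σ²_Calibration = ((3−1)/6)² = 0.111
te_Sample prep = (2 + 4·4 + 6)/6 = 24/6 = 4; σ²_Sample prep = ((6−2)/6)² = 0.444
te_Run assay = (8 + 4·11 + 20)/6 = 72/6 = 12; σ²_Run assay = ((20−8)/6)² = 4.000
te_Incubation = (6 + 4·9 + 12)/6 = 54/6 = 9; σ²_Incubation = ((12−6)/6)² = 1.000
te_Imaging = (2 + 4·3 + 4)/6 = 18/6 = 3; σ²_Imaging = ((4−2)/6)² = 0.111

Forward pass:
ES_Equipment setup = 0; EF_Equipment setup = 8
ES_Calibration = 8; EF_Calibration = 8+2 = 10
ES_Sample prep = 8; EF_Sample prep = 8+4 = 12
ES_Run assay = 8; EF_Run assay = 8+12 = 20
ES_Incubation = 12; EF_Incubation = 12+9 = 21
ES_Imaging = max(EF_Calibration=10, EF_Run assay=20, EF_Incubation=21) = 21; EF_Imaging = 21+3 = 24
Expected project duration μ = 24 days. Critical path: Equipment setup → Sample prep → Incubation → Imaging.

Variances on critical path: σ²_Equipment setup=11.111, σ²_Sample prep=0.444, σ²_Incubation=1.000, σ²_Imaging=0.111.
Largest is σ²_Equipment setup = 11.111.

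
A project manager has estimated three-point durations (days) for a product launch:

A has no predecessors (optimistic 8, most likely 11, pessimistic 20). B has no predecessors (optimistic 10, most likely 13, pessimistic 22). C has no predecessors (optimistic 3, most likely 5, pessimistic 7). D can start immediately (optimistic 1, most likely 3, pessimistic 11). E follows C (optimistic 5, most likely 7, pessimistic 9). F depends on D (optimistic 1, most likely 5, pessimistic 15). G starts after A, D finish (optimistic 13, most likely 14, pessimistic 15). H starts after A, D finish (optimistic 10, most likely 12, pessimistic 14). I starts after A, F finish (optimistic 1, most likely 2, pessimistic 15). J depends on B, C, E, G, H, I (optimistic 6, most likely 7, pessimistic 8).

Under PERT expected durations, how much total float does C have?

te_A = (8 + 4·11 + 20)/6 = 72/6 = 12
te_B = (10 + 4·13 + 22)/6 = 84/6 = 14
te_C = (3 + 4·5 + 7)/6 = 30/6 = 5
te_D = (1 + 4·3 + 11)/6 = 24/6 = 4
te_E = (5 + 4·7 + 9)/6 = 42/6 = 7
te_F = (1 + 4·5 + 15)/6 = 36/6 = 6
te_G = (13 + 4·14 + 15)/6 = 84/6 = 14
te_H = (10 + 4·12 + 14)/6 = 72/6 = 12
te_I = (1 + 4·2 + 15)/6 = 24/6 = 4
te_J = (6 + 4·7 + 8)/6 = 42/6 = 7

Forward pass:
ES_A = 0; EF_A = 12
ES_B = 0; EF_B = 14
ES_C = 0; EF_C = 5
ES_D = 0; EF_D = 4
ES_E = 5; EF_E = 5+7 = 12
ES_F = 4; EF_F = 4+6 = 10
ES_G = max(EF_A=12, EF_D=4) = 12; EF_G = 12+14 = 26
ES_H = max(EF_A=12, EF_D=4) = 12; EF_H = 12+12 = 24
ES_I = max(EF_A=12, EF_F=10) = 12; EF_I = 12+4 = 16
ES_J = max(EF_B=14, EF_C=5, EF_E=12, EF_G=26, EF_H=24, EF_I=16) = 26; EF_J = 26+7 = 33
Expected project duration μ = 33 days. Critical path: A → G → J.

Backward pass:
LF_J = 33; LS_J = 33−7 = 26
LF_I = LS_J = 26; LS_I = 26−4 = 22
LF_H = LS_J = 26; LS_H = 26−12 = 14
LF_G = LS_J = 26; LS_G = 26−14 = 12
LF_F = LS_I = 22; LS_F = 22−6 = 16
LF_E = LS_J = 26; LS_E = 26−7 = 19
LF_D = min(LS_F=16, LS_G=12, LS_H=14) = 12; LS_D = 12−4 = 8
LF_C = min(LS_E=19, LS_J=26) = 19; LS_C = 19−5 = 14
LF_B = LS_J = 26; LS_B = 26−14 = 12
LF_A = min(LS_G=12, LS_H=14, LS_I=22) = 12; LS_A = 12−12 = 0
Slack_C = LS_C − ES_C = 14 − 0 = 14

14 days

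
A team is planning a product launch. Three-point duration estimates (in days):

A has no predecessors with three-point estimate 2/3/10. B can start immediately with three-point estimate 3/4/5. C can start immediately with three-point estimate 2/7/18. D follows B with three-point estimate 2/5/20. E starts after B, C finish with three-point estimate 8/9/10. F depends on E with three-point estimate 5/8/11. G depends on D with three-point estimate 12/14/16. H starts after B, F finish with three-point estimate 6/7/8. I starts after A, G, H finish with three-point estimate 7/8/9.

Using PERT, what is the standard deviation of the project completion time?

te_A = (2 + 4·3 + 10)/6 = 24/6 = 4; σ²_A = ((10−2)/6)² = 1.778
te_B = (3 + 4·4 + 5)/6 = 24/6 = 4; σ²_B = ((5−3)/6)² = 0.111
te_C = (2 + 4·7 + 18)/6 = 48/6 = 8; σ²_C = ((18−2)/6)² = 7.111
te_D = (2 + 4·5 + 20)/6 = 42/6 = 7; σ²_D = ((20−2)/6)² = 9.000
te_E = (8 + 4·9 + 10)/6 = 54/6 = 9; σ²_E = ((10−8)/6)² = 0.111
te_F = (5 + 4·8 + 11)/6 = 48/6 = 8; σ²_F = ((11−5)/6)² = 1.000
te_G = (12 + 4·14 + 16)/6 = 84/6 = 14; σ²_G = ((16−12)/6)² = 0.444
te_H = (6 + 4·7 + 8)/6 = 42/6 = 7; σ²_H = ((8−6)/6)² = 0.111
te_I = (7 + 4·8 + 9)/6 = 48/6 = 8; σ²_I = ((9−7)/6)² = 0.111

Forward pass:
ES_A = 0; EF_A = 4
ES_B = 0; EF_B = 4
ES_C = 0; EF_C = 8
ES_D = 4; EF_D = 4+7 = 11
ES_E = max(EF_B=4, EF_C=8) = 8; EF_E = 8+9 = 17
ES_F = 17; EF_F = 17+8 = 25
ES_G = 11; EF_G = 11+14 = 25
ES_H = max(EF_B=4, EF_F=25) = 25; EF_H = 25+7 = 32
ES_I = max(EF_A=4, EF_G=25, EF_H=32) = 32; EF_I = 32+8 = 40
Expected project duration μ = 40 days. Critical path: C → E → F → H → I.

Variance along critical path = 7.111 + 0.111 + 1.000 + 0.111 + 0.111 = 8.444
σ = √8.444 = 2.906 days

2.91 days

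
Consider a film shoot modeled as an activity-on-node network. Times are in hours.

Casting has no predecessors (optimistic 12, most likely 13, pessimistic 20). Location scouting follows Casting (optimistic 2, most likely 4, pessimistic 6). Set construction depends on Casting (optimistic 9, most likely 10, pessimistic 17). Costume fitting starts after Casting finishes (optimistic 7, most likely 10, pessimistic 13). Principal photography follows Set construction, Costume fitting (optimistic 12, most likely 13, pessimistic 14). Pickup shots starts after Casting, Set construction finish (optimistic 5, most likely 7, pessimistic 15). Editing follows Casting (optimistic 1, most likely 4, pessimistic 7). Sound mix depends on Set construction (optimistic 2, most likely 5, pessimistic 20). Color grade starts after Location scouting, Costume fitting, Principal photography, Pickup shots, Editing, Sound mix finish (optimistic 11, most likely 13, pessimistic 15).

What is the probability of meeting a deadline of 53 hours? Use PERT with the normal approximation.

0.838

te_Casting = (12 + 4·13 + 20)/6 = 84/6 = 14; σ²_Casting = ((20−12)/6)² = 1.778
te_Location scouting = (2 + 4·4 + 6)/6 = 24/6 = 4; σ²_Location scouting = ((6−2)/6)² = 0.444
te_Set construction = (9 + 4·10 + 17)/6 = 66/6 = 11; σ²_Set construction = ((17−9)/6)² = 1.778
te_Costume fitting = (7 + 4·10 + 13)/6 = 60/6 = 10; σ²_Costume fitting = ((13−7)/6)² = 1.000
te_Principal photography = (12 + 4·13 + 14)/6 = 78/6 = 13; σ²_Principal photography = ((14−12)/6)² = 0.111
te_Pickup shots = (5 + 4·7 + 15)/6 = 48/6 = 8; σ²_Pickup shots = ((15−5)/6)² = 2.778
te_Editing = (1 + 4·4 + 7)/6 = 24/6 = 4; σ²_Editing = ((7−1)/6)² = 1.000
te_Sound mix = (2 + 4·5 + 20)/6 = 42/6 = 7; σ²_Sound mix = ((20−2)/6)² = 9.000
te_Color grade = (11 + 4·13 + 15)/6 = 78/6 = 13; σ²_Color grade = ((15−11)/6)² = 0.444

Forward pass:
ES_Casting = 0; EF_Casting = 14
ES_Location scouting = 14; EF_Location scouting = 14+4 = 18
ES_Set construction = 14; EF_Set construction = 14+11 = 25
ES_Costume fitting = 14; EF_Costume fitting = 14+10 = 24
ES_Principal photography = max(EF_Set construction=25, EF_Costume fitting=24) = 25; EF_Principal photography = 25+13 = 38
ES_Pickup shots = max(EF_Casting=14, EF_Set construction=25) = 25; EF_Pickup shots = 25+8 = 33
ES_Editing = 14; EF_Editing = 14+4 = 18
ES_Sound mix = 25; EF_Sound mix = 25+7 = 32
ES_Color grade = max(EF_Location scouting=18, EF_Costume fitting=24, EF_Principal photography=38, EF_Pickup shots=33, EF_Editing=18, EF_Sound mix=32) = 38; EF_Color grade = 38+13 = 51
Expected project duration μ = 51 hours. Critical path: Casting → Set construction → Principal photography → Color grade.

Variance along critical path = 1.778 + 1.778 + 0.111 + 0.444 = 4.111; σ = √4.111 = 2.028 hours.
Z = (53 − 51) / 2.028 = 0.986
P(T ≤ 53) = Φ(0.986) ≈ 0.838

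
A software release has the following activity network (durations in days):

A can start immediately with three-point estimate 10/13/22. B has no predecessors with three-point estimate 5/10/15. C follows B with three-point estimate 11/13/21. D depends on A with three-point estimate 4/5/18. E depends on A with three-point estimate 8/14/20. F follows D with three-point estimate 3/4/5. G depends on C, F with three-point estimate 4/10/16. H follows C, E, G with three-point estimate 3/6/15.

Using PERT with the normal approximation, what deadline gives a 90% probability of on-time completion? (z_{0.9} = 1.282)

47.4 days

te_A = (10 + 4·13 + 22)/6 = 84/6 = 14; σ²_A = ((22−10)/6)² = 4.000
te_B = (5 + 4·10 + 15)/6 = 60/6 = 10; σ²_B = ((15−5)/6)² = 2.778
te_C = (11 + 4·13 + 21)/6 = 84/6 = 14; σ²_C = ((21−11)/6)² = 2.778
te_D = (4 + 4·5 + 18)/6 = 42/6 = 7; σ²_D = ((18−4)/6)² = 5.444
te_E = (8 + 4·14 + 20)/6 = 84/6 = 14; σ²_E = ((20−8)/6)² = 4.000
te_F = (3 + 4·4 + 5)/6 = 24/6 = 4; σ²_F = ((5−3)/6)² = 0.111
te_G = (4 + 4·10 + 16)/6 = 60/6 = 10; σ²_G = ((16−4)/6)² = 4.000
te_H = (3 + 4·6 + 15)/6 = 42/6 = 7; σ²_H = ((15−3)/6)² = 4.000

Forward pass:
ES_A = 0; EF_A = 14
ES_B = 0; EF_B = 10
ES_C = 10; EF_C = 10+14 = 24
ES_D = 14; EF_D = 14+7 = 21
ES_E = 14; EF_E = 14+14 = 28
ES_F = 21; EF_F = 21+4 = 25
ES_G = max(EF_C=24, EF_F=25) = 25; EF_G = 25+10 = 35
ES_H = max(EF_C=24, EF_E=28, EF_G=35) = 35; EF_H = 35+7 = 42
Expected project duration μ = 42 days. Critical path: A → D → F → G → H.

Variance along critical path = 4.000 + 5.444 + 0.111 + 4.000 + 4.000 = 17.556; σ = 4.190 days.
D = μ + z·σ = 42 + 1.282·4.190 = 47.4 days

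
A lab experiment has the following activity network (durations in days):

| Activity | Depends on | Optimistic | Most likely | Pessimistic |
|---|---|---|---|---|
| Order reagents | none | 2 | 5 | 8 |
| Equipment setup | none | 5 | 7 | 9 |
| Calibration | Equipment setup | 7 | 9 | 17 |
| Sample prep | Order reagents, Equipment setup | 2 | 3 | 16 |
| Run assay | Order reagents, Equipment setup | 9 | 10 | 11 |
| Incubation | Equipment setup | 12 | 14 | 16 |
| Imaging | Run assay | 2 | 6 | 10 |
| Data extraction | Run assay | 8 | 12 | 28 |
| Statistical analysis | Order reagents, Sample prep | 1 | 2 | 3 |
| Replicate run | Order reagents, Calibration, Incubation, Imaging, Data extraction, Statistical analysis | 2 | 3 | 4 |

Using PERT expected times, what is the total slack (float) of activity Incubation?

te_Order reagents = (2 + 4·5 + 8)/6 = 30/6 = 5
te_Equipment setup = (5 + 4·7 + 9)/6 = 42/6 = 7
te_Calibration = (7 + 4·9 + 17)/6 = 60/6 = 10
te_Sample prep = (2 + 4·3 + 16)/6 = 30/6 = 5
te_Run assay = (9 + 4·10 + 11)/6 = 60/6 = 10
te_Incubation = (12 + 4·14 + 16)/6 = 84/6 = 14
te_Imaging = (2 + 4·6 + 10)/6 = 36/6 = 6
te_Data extraction = (8 + 4·12 + 28)/6 = 84/6 = 14
te_Statistical analysis = (1 + 4·2 + 3)/6 = 12/6 = 2
te_Replicate run = (2 + 4·3 + 4)/6 = 18/6 = 3

Forward pass:
ES_Order reagents = 0; EF_Order reagents = 5
ES_Equipment setup = 0; EF_Equipment setup = 7
ES_Calibration = 7; EF_Calibration = 7+10 = 17
ES_Sample prep = max(EF_Order reagents=5, EF_Equipment setup=7) = 7; EF_Sample prep = 7+5 = 12
ES_Run assay = max(EF_Order reagents=5, EF_Equipment setup=7) = 7; EF_Run assay = 7+10 = 17
ES_Incubation = 7; EF_Incubation = 7+14 = 21
ES_Imaging = 17; EF_Imaging = 17+6 = 23
ES_Data extraction = 17; EF_Data extraction = 17+14 = 31
ES_Statistical analysis = max(EF_Order reagents=5, EF_Sample prep=12) = 12; EF_Statistical analysis = 12+2 = 14
ES_Replicate run = max(EF_Order reagents=5, EF_Calibration=17, EF_Incubation=21, EF_Imaging=23, EF_Data extraction=31, EF_Statistical analysis=14) = 31; EF_Replicate run = 31+3 = 34
Expected project duration μ = 34 days. Critical path: Equipment setup → Run assay → Data extraction → Replicate run.

Backward pass:
LF_Replicate run = 34; LS_Replicate run = 34−3 = 31
LF_Statistical analysis = LS_Replicate run = 31; LS_Statistical analysis = 31−2 = 29
LF_Data extraction = LS_Replicate run = 31; LS_Data extraction = 31−14 = 17
LF_Imaging = LS_Replicate run = 31; LS_Imaging = 31−6 = 25
LF_Incubation = LS_Replicate run = 31; LS_Incubation = 31−14 = 17
LF_Run assay = min(LS_Imaging=25, LS_Data extraction=17) = 17; LS_Run assay = 17−10 = 7
LF_Sample prep = LS_Statistical analysis = 29; LS_Sample prep = 29−5 = 24
LF_Calibration = LS_Replicate run = 31; LS_Calibration = 31−10 = 21
LF_Equipment setup = min(LS_Calibration=21, LS_Sample prep=24, LS_Run assay=7, LS_Incubation=17) = 7; LS_Equipment setup = 7−7 = 0
LF_Order reagents = min(LS_Sample prep=24, LS_Run assay=7, LS_Statistical analysis=29, LS_Replicate run=31) = 7; LS_Order reagents = 7−5 = 2
Slack_Incubation = LS_Incubation − ES_Incubation = 17 − 7 = 10

10 days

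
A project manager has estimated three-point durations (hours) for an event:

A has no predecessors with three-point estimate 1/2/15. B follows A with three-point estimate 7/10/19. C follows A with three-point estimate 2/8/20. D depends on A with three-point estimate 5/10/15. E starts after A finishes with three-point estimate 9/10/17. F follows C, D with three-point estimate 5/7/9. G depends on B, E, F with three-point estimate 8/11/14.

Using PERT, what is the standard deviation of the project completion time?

3.11 hours

te_A = (1 + 4·2 + 15)/6 = 24/6 = 4; σ²_A = ((15−1)/6)² = 5.444
te_B = (7 + 4·10 + 19)/6 = 66/6 = 11; σ²_B = ((19−7)/6)² = 4.000
te_C = (2 + 4·8 + 20)/6 = 54/6 = 9; σ²_C = ((20−2)/6)² = 9.000
te_D = (5 + 4·10 + 15)/6 = 60/6 = 10; σ²_D = ((15−5)/6)² = 2.778
te_E = (9 + 4·10 + 17)/6 = 66/6 = 11; σ²_E = ((17−9)/6)² = 1.778
te_F = (5 + 4·7 + 9)/6 = 42/6 = 7; σ²_F = ((9−5)/6)² = 0.444
te_G = (8 + 4·11 + 14)/6 = 66/6 = 11; σ²_G = ((14−8)/6)² = 1.000

Forward pass:
ES_A = 0; EF_A = 4
ES_B = 4; EF_B = 4+11 = 15
ES_C = 4; EF_C = 4+9 = 13
ES_D = 4; EF_D = 4+10 = 14
ES_E = 4; EF_E = 4+11 = 15
ES_F = max(EF_C=13, EF_D=14) = 14; EF_F = 14+7 = 21
ES_G = max(EF_B=15, EF_E=15, EF_F=21) = 21; EF_G = 21+11 = 32
Expected project duration μ = 32 hours. Critical path: A → D → F → G.

Variance along critical path = 5.444 + 2.778 + 0.444 + 1.000 = 9.667
σ = √9.667 = 3.109 hours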